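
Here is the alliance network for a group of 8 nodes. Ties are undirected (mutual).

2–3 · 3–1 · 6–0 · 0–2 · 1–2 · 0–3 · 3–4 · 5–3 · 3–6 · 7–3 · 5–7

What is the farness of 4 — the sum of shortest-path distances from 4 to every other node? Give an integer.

Distances from 4: 0:2, 1:2, 2:2, 3:1, 5:2, 6:2, 7:2.
Sum = 2 + 2 + 2 + 1 + 2 + 2 + 2 = 13.

13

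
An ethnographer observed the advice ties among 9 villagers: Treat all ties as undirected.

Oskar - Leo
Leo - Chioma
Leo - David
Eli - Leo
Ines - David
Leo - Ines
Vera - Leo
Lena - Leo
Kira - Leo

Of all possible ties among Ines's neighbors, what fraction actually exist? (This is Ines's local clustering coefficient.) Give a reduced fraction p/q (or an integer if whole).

Ines's neighbors: David and Leo (k = 2).
Possible neighbor pairs: C(2,2) = 1. Edges among them: David–Leo → e = 1.
Clustering(Ines) = 1/1.

1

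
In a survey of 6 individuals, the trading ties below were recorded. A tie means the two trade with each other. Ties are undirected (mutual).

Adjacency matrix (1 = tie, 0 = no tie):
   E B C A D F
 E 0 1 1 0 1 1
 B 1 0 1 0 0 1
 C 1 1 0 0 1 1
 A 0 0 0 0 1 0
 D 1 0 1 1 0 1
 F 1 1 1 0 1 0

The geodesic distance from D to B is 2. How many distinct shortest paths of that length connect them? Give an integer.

3

The shortest distance is 2. The length-2 paths are: D–E–B; D–C–B; D–F–B.
That gives 3 distinct shortest paths.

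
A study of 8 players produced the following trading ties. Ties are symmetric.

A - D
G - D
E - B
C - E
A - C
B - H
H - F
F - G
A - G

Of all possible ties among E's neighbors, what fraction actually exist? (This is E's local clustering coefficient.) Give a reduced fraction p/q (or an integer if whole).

0

E's neighbors: B and C (k = 2).
Possible neighbor pairs: C(2,2) = 1. Edges among them: none → e = 0.
Clustering(E) = 0/1.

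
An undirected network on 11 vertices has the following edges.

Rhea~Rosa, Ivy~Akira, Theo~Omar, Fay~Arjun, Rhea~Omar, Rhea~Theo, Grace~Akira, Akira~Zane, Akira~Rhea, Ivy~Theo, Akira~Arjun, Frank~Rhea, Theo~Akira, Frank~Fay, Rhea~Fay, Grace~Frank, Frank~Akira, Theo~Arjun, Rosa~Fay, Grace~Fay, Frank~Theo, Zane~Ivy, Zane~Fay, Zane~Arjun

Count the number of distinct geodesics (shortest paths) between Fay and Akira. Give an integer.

The shortest distance is 2. The length-2 paths are: Fay–Arjun–Akira; Fay–Rhea–Akira; Fay–Frank–Akira; Fay–Zane–Akira; Fay–Grace–Akira.
That gives 5 distinct shortest paths.

5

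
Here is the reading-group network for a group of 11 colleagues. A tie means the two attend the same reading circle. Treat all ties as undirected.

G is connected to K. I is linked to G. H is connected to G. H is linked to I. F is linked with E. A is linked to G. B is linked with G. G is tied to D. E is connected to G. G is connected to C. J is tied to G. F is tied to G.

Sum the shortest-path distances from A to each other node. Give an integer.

19

Distances from A: B:2, C:2, D:2, E:2, F:2, G:1, H:2, I:2, J:2, K:2.
Sum = 2 + 2 + 2 + 2 + 2 + 1 + 2 + 2 + 2 + 2 = 19.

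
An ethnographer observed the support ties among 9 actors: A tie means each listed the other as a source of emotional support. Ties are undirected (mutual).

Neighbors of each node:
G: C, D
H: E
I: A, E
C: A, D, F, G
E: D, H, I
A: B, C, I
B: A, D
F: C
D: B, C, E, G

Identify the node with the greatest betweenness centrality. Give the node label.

D

Unnormalized betweenness of each node: A:9/2, B:1/2, C:9, D:21/2, E:17/2, F:0, G:0, H:0, I:2.
D has the largest value, 21/2, making it the main broker — the node through which the most shortest paths run.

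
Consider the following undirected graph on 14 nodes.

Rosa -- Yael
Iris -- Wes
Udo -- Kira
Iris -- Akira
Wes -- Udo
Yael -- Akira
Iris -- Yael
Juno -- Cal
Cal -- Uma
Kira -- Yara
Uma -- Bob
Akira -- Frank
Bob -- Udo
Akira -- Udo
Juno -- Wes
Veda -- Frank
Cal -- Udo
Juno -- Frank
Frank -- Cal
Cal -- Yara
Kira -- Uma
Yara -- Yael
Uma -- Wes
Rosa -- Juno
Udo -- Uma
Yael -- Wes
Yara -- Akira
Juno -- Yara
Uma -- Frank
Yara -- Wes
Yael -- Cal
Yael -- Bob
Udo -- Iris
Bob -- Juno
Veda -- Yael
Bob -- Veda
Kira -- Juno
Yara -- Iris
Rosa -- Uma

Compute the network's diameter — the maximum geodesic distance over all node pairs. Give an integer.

Eccentricity of each node (its greatest distance to any other): Akira:2, Bob:2, Cal:2, Frank:2, Iris:2, Juno:2, Kira:3, Rosa:2, Udo:2, Uma:2, Veda:3, Wes:2, Yael:2, Yara:2.
The maximum eccentricity is 3, realized for instance by the pair Veda–Kira via Veda – Bob – Uma – Kira. So the diameter is 3.

3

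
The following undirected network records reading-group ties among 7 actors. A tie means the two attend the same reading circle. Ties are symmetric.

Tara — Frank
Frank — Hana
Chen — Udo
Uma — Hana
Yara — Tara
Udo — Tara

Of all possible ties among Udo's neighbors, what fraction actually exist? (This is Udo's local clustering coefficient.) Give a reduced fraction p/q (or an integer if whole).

Udo's neighbors: Chen and Tara (k = 2).
Possible neighbor pairs: C(2,2) = 1. Edges among them: none → e = 0.
Clustering(Udo) = 0/1.

0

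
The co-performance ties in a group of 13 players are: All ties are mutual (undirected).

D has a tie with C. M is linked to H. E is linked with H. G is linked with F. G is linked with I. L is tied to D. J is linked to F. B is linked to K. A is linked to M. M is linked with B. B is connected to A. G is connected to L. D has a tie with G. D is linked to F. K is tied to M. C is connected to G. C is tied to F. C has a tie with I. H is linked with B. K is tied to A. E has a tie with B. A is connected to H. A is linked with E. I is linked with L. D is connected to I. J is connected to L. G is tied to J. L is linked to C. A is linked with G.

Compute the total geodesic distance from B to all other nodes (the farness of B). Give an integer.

25

Distances from B: A:1, C:3, D:3, E:1, F:3, G:2, H:1, I:3, J:3, K:1, L:3, M:1.
Sum = 1 + 3 + 3 + 1 + 3 + 2 + 1 + 3 + 3 + 1 + 3 + 1 = 25.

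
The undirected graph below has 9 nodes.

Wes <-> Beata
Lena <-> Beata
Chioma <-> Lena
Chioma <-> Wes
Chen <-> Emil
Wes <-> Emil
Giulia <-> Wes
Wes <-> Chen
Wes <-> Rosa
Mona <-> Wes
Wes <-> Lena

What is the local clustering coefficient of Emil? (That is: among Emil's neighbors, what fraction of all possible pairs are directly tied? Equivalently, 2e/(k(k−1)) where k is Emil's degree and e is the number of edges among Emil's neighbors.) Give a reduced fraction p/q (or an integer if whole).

1

Emil's neighbors: Chen and Wes (k = 2).
Possible neighbor pairs: C(2,2) = 1. Edges among them: Chen–Wes → e = 1.
Clustering(Emil) = 1/1.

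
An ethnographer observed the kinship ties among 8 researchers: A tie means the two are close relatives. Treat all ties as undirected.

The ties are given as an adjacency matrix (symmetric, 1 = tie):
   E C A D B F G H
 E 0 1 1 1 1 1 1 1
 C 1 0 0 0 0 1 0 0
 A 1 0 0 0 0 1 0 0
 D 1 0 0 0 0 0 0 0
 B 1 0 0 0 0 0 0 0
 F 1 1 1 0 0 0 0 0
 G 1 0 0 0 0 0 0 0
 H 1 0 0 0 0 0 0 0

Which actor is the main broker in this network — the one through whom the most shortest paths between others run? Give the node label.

Unnormalized betweenness of each node: A:0, B:0, C:0, D:0, E:37/2, F:1/2, G:0, H:0.
E has the largest value, 37/2, making it the main broker — the node through which the most shortest paths run.

E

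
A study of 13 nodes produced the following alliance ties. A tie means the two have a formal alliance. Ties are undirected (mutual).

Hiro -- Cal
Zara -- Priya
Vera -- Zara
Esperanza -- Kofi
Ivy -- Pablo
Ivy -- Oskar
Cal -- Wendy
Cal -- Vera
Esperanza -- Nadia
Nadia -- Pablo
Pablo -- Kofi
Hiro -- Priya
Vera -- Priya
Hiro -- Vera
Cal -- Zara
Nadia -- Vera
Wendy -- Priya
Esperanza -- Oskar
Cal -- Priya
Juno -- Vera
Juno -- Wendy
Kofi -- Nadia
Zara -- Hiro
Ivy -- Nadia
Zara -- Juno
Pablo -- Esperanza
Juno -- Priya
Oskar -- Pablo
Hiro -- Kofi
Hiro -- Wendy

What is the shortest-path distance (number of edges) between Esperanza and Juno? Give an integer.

3

One shortest route is Esperanza – Nadia – Vera – Juno, which uses 3 edges, and at distance 2 from Esperanza we only reach {Hiro, Ivy, Vera}, which does not include Juno. So d(Esperanza,Juno) = 3.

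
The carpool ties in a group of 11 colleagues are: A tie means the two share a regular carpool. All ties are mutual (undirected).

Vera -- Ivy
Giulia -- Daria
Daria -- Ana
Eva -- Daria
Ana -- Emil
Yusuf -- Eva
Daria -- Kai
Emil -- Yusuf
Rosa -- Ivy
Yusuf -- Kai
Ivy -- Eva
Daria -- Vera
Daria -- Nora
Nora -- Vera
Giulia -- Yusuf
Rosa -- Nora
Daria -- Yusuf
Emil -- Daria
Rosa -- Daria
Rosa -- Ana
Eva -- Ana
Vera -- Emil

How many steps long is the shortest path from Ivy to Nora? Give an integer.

2

One shortest route is Ivy – Vera – Nora, which uses 2 edges, and Ivy and Nora are not directly tied, so nothing shorter exists. So d(Ivy,Nora) = 2.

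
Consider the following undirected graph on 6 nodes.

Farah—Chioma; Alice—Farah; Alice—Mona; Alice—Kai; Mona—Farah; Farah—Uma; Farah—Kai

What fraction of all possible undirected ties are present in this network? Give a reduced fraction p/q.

There are 7 edges and 6 nodes, so the maximum possible is C(6,2) = 15.
Density = 7/15.

7/15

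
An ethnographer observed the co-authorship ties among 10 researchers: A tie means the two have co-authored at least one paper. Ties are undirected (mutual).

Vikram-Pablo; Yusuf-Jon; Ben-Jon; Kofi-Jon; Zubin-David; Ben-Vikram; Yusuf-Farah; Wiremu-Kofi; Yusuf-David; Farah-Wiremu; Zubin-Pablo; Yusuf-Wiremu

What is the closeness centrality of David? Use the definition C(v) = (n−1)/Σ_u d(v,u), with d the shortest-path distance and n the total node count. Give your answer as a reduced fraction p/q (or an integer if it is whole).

9/19

Distances from David: Ben:3, Farah:2, Jon:2, Kofi:3, Pablo:2, Vikram:3, Wiremu:2, Yusuf:1, Zubin:1. Sum = 19.
n = 10, so closeness = 9/19.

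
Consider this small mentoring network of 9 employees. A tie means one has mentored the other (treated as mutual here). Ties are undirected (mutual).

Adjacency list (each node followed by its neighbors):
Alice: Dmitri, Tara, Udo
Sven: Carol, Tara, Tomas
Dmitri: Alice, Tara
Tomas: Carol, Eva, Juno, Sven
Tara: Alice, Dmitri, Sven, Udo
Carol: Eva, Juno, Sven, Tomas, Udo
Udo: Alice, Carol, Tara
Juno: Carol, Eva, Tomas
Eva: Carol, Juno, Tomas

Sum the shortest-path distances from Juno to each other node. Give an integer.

Distances from Juno: Alice:3, Carol:1, Dmitri:4, Eva:1, Sven:2, Tara:3, Tomas:1, Udo:2.
Sum = 3 + 1 + 4 + 1 + 2 + 3 + 1 + 2 = 17.

17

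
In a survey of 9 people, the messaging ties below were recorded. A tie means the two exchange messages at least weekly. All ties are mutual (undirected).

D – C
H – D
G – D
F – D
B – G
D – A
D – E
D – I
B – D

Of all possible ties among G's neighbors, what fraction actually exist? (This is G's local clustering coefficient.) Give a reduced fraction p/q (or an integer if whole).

1

G's neighbors: B and D (k = 2).
Possible neighbor pairs: C(2,2) = 1. Edges among them: B–D → e = 1.
Clustering(G) = 1/1.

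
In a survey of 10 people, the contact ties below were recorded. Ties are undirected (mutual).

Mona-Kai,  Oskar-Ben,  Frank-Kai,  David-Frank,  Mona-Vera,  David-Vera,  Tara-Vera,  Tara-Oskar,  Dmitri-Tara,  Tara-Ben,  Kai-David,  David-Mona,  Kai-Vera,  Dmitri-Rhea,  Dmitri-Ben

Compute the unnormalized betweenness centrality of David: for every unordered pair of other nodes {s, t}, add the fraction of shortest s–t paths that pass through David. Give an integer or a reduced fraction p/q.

Pairs whose geodesics pass through David — Ben–Frank: 1/2; Dmitri–Frank: 1/2; Rhea–Frank: 1/2; Oskar–Frank: 1/2; Tara–Frank: 1/2; Frank–Vera: 1/2; Frank–Mona: 1/2.
All other pairs contribute 0.
Summing the contributions gives betweenness(David) = 7/2.

7/2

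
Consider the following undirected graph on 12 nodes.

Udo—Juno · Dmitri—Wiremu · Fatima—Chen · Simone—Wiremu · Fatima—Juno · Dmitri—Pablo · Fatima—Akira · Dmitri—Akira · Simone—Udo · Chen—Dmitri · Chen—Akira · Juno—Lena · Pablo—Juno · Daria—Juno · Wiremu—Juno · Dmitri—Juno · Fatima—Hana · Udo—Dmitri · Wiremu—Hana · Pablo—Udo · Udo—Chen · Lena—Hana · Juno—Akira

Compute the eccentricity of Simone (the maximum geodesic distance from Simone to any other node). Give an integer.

3

Distances from Simone: Akira:3, Chen:2, Daria:3, Dmitri:2, Fatima:3, Hana:2, Juno:2, Lena:3, Pablo:2, Udo:1, Wiremu:1.
The largest is 3 (to Fatima, Akira, Daria, and Lena), so the eccentricity of Simone is 3.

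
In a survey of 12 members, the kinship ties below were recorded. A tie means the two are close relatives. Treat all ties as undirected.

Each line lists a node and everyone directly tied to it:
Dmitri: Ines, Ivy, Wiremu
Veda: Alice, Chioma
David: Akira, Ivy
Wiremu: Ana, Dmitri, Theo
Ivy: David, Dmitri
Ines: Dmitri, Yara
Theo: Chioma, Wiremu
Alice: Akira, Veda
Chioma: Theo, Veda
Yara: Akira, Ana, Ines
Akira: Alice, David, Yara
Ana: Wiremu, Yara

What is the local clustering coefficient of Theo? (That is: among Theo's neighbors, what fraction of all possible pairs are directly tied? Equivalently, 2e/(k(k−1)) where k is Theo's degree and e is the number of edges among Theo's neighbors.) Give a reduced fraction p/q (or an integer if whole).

Theo's neighbors: Chioma and Wiremu (k = 2).
Possible neighbor pairs: C(2,2) = 1. Edges among them: none → e = 0.
Clustering(Theo) = 0/1.

0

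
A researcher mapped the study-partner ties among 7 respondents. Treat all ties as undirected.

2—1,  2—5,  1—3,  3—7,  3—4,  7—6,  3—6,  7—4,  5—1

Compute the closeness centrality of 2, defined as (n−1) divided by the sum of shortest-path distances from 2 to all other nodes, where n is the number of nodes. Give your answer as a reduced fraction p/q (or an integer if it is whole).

Distances from 2: 1:1, 3:2, 4:3, 5:1, 6:3, 7:3. Sum = 13.
n = 7, so closeness = 6/13.

6/13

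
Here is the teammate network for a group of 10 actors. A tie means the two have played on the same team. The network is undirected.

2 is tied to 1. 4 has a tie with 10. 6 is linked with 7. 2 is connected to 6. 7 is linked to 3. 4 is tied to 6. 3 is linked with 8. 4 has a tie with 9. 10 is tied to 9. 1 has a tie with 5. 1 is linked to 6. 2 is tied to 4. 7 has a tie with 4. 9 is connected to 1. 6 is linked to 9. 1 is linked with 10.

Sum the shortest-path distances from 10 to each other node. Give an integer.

Distances from 10: 1:1, 2:2, 3:3, 4:1, 5:2, 6:2, 7:2, 8:4, 9:1.
Sum = 1 + 2 + 3 + 1 + 2 + 2 + 2 + 4 + 1 = 18.

18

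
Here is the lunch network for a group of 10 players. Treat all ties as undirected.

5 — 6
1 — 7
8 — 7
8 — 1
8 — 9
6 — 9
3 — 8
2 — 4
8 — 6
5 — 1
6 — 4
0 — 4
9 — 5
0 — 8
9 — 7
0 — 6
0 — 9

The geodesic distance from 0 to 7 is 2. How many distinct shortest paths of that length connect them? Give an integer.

The shortest distance is 2. The length-2 paths are: 0–8–7; 0–9–7.
That gives 2 distinct shortest paths.

2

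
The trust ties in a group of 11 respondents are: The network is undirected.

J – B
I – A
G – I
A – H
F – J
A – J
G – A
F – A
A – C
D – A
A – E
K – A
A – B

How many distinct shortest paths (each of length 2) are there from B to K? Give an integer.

1

The shortest distance is 2, and the only length-2 path is B–A–K. So there is exactly 1 shortest path.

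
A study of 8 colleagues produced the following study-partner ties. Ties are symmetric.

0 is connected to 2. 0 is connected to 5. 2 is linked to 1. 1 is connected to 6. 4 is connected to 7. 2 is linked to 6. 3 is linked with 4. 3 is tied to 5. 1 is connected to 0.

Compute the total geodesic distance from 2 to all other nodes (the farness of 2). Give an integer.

Distances from 2: 0:1, 1:1, 3:3, 4:4, 5:2, 6:1, 7:5.
Sum = 1 + 1 + 3 + 4 + 2 + 1 + 5 = 17.

17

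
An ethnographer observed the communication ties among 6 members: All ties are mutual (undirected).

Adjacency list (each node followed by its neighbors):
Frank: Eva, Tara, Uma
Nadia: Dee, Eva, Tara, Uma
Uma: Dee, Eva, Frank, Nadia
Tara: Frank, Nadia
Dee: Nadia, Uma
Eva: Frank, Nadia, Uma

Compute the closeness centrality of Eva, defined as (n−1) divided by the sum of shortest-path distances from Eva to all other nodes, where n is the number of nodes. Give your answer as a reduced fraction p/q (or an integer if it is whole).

5/7

Distances from Eva: Dee:2, Frank:1, Nadia:1, Tara:2, Uma:1. Sum = 7.
n = 6, so closeness = 5/7.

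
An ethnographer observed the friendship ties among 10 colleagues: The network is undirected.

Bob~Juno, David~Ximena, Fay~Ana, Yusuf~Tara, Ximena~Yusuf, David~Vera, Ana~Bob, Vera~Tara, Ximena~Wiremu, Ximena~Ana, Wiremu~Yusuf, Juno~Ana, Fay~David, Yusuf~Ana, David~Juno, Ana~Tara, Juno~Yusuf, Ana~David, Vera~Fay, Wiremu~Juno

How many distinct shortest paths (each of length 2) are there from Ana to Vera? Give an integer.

3

The shortest distance is 2. The length-2 paths are: Ana–David–Vera; Ana–Fay–Vera; Ana–Tara–Vera.
That gives 3 distinct shortest paths.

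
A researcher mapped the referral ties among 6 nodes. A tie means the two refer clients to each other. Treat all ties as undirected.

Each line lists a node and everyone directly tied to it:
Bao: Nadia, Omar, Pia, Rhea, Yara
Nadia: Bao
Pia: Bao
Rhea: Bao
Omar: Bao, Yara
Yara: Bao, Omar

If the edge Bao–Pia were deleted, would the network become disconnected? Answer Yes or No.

Without the Bao–Pia edge there is no alternate route between Bao and Pia, so the network disconnects. It is a bridge.

Yes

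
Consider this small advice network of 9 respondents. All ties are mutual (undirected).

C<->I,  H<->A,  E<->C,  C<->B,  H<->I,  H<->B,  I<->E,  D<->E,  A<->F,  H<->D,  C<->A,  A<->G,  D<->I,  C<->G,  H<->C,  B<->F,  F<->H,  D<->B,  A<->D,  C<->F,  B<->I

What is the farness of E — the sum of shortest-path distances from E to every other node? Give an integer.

Distances from E: A:2, B:2, C:1, D:1, F:2, G:2, H:2, I:1.
Sum = 2 + 2 + 1 + 1 + 2 + 2 + 2 + 1 = 13.

13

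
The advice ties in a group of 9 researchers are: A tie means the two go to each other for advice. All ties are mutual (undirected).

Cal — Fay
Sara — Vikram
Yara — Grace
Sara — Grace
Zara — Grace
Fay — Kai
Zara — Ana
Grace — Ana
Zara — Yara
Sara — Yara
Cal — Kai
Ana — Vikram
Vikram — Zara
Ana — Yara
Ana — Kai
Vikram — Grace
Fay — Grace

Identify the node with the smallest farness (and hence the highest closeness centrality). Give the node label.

Farness (sum of distances to all others) for each node — Ana:11, Cal:18, Fay:13, Grace:10, Kai:14, Sara:15, Vikram:13, Yara:13, Zara:13.
The smallest farness is 10, for Grace, so Grace has the highest closeness.

Grace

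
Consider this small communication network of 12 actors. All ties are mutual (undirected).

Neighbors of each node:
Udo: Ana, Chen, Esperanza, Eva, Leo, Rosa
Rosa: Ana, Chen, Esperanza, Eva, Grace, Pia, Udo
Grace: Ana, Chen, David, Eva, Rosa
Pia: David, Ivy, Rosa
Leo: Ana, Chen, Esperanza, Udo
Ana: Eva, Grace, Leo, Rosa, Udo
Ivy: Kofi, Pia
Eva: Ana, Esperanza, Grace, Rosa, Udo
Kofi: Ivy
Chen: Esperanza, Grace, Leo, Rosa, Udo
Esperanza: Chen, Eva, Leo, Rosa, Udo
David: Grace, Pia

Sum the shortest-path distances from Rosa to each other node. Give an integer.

Distances from Rosa: Ana:1, Chen:1, David:2, Esperanza:1, Eva:1, Grace:1, Ivy:2, Kofi:3, Leo:2, Pia:1, Udo:1.
Sum = 1 + 1 + 2 + 1 + 1 + 1 + 2 + 3 + 2 + 1 + 1 = 16.

16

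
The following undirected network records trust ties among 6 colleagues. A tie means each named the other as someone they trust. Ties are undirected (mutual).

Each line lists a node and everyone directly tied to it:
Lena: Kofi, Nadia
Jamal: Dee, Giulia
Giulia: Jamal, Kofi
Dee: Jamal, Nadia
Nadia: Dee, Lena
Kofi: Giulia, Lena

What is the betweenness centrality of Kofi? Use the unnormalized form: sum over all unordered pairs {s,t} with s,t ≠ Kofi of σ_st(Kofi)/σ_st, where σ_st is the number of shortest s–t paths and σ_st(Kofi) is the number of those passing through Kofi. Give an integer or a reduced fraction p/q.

Pairs whose geodesics pass through Kofi — Lena–Jamal: 1/2; Lena–Giulia: 1; Nadia–Giulia: 1/2.
All other pairs contribute 0.
Summing the contributions gives betweenness(Kofi) = 2.

2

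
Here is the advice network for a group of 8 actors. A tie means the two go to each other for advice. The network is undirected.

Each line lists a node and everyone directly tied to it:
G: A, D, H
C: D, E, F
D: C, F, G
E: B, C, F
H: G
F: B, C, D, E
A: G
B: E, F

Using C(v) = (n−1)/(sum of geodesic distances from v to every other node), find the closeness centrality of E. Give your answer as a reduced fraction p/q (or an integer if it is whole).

7/16

Distances from E: A:4, B:1, C:1, D:2, F:1, G:3, H:4. Sum = 16.
n = 8, so closeness = 7/16.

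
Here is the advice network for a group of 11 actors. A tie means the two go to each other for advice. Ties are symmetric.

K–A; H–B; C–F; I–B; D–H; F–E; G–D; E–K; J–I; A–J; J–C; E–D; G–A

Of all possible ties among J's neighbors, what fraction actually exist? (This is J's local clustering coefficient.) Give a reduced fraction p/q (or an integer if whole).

0

J's neighbors: A, C, and I (k = 3).
Possible neighbor pairs: C(3,2) = 3. Edges among them: none → e = 0.
Clustering(J) = 0/3 = 0.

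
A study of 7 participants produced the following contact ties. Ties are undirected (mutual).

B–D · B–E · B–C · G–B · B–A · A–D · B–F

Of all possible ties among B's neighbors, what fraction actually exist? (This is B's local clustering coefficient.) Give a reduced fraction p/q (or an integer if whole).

B's neighbors: A, C, D, E, F, and G (k = 6).
Possible neighbor pairs: C(6,2) = 15. Edges among them: A–D → e = 1.
Clustering(B) = 1/15.

1/15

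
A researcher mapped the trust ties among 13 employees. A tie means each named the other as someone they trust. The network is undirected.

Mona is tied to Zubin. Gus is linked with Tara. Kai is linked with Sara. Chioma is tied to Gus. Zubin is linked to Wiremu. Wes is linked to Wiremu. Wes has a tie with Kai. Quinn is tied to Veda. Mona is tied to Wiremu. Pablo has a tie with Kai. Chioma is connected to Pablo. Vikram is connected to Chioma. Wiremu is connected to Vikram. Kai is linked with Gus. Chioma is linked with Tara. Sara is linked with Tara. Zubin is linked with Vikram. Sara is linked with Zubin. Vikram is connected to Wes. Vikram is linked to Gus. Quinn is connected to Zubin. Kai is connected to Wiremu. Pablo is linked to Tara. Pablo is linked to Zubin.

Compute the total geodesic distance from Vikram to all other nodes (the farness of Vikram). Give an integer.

Distances from Vikram: Chioma:1, Gus:1, Kai:2, Mona:2, Pablo:2, Quinn:2, Sara:2, Tara:2, Veda:3, Wes:1, Wiremu:1, Zubin:1.
Sum = 1 + 1 + 2 + 2 + 2 + 2 + 2 + 2 + 3 + 1 + 1 + 1 = 20.

20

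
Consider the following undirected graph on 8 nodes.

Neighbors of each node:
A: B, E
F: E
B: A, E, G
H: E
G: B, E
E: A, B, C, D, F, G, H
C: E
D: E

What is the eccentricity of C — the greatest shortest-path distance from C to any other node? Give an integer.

2

Distances from C: A:2, B:2, D:2, E:1, F:2, G:2, H:2.
The largest is 2 (to D, G, A, F, H, and B), so the eccentricity of C is 2.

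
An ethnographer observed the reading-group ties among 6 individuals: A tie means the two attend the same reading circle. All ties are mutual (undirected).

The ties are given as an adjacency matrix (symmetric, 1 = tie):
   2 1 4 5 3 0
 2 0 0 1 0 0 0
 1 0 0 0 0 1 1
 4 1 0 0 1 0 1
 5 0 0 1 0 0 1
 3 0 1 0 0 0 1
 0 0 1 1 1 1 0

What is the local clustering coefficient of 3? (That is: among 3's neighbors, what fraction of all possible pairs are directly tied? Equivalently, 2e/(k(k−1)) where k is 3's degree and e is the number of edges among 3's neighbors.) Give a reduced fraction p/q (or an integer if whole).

1

3's neighbors: 0 and 1 (k = 2).
Possible neighbor pairs: C(2,2) = 1. Edges among them: 0–1 → e = 1.
Clustering(3) = 1/1.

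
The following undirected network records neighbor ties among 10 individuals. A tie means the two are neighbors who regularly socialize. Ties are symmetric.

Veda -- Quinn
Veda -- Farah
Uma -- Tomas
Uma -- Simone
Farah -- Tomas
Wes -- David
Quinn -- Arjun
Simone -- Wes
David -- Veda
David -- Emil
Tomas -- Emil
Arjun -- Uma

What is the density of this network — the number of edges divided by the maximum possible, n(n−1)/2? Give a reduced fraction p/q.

There are 12 edges and 10 nodes, so the maximum possible is C(10,2) = 45.
Density = 12/45 = 4/15.

4/15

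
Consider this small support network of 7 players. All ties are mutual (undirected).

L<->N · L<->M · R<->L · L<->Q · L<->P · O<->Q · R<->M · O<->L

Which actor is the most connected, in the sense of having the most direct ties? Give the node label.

Degrees — L:6, M:2, N:1, O:2, P:1, Q:2, R:2.
The maximum is 6, attained only by L.

L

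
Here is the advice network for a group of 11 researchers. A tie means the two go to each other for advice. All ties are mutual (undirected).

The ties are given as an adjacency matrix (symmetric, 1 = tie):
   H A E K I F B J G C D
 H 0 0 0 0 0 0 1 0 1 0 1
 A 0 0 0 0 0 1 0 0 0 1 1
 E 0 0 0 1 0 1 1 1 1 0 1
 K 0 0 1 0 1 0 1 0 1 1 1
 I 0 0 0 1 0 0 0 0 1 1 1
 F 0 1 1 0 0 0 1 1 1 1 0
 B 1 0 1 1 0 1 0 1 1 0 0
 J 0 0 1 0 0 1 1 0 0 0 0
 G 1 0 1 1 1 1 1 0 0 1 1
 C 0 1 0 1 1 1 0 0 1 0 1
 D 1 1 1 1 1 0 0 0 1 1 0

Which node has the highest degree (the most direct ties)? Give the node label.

Degrees — A:3, B:6, C:6, D:7, E:6, F:6, G:8, H:3, I:4, J:3, K:6.
The maximum is 8, attained only by G.

G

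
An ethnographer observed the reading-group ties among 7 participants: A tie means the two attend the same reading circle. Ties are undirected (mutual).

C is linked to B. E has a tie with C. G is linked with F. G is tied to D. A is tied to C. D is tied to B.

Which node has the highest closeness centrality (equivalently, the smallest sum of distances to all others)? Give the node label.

Farness (sum of distances to all others) for each node — A:17, B:11, C:12, D:12, E:17, F:20, G:15.
The smallest farness is 11, for B, so B has the highest closeness.

B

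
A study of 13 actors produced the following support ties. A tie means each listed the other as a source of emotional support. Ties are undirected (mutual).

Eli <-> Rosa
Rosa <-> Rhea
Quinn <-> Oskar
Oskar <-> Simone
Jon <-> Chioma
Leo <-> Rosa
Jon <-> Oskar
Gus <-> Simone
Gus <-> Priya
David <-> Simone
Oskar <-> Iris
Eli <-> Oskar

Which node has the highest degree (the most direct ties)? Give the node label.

Oskar

Degrees — Chioma:1, David:1, Eli:2, Gus:2, Iris:1, Jon:2, Leo:1, Oskar:5, Priya:1, Quinn:1, Rhea:1, Rosa:3, Simone:3.
The maximum is 5, attained only by Oskar.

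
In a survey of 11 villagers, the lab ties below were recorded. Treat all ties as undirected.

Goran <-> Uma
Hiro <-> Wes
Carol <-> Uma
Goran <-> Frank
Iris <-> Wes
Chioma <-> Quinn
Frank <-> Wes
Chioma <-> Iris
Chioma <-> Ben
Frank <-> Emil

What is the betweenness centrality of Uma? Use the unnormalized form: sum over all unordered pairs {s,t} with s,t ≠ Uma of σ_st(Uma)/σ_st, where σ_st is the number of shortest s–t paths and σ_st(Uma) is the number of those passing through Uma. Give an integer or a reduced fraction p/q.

9

Pairs whose geodesics pass through Uma — Iris–Carol: 1; Quinn–Carol: 1; Frank–Carol: 1; Goran–Carol: 1; Wes–Carol: 1; Carol–Hiro: 1; Carol–Chioma: 1; Carol–Ben: 1; Carol–Emil: 1.
All other pairs contribute 0.
Summing the contributions gives betweenness(Uma) = 9.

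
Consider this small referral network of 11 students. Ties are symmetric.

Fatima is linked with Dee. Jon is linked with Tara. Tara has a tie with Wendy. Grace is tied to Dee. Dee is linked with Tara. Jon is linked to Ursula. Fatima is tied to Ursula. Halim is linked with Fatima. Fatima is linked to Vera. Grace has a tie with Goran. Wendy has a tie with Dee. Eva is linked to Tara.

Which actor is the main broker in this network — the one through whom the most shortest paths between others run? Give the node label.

Unnormalized betweenness of each node: Dee:51/2, Eva:0, Fatima:41/2, Goran:0, Grace:9, Halim:0, Jon:5/2, Tara:27/2, Ursula:3, Vera:0, Wendy:0.
Dee has the largest value, 51/2, making it the main broker — the node through which the most shortest paths run.

Dee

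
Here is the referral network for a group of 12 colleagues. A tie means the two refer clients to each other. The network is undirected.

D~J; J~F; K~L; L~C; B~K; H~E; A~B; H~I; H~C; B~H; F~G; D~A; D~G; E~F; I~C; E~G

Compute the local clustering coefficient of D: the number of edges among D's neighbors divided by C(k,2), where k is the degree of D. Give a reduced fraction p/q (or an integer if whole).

D's neighbors: A, G, and J (k = 3).
Possible neighbor pairs: C(3,2) = 3. Edges among them: none → e = 0.
Clustering(D) = 0/3 = 0.

0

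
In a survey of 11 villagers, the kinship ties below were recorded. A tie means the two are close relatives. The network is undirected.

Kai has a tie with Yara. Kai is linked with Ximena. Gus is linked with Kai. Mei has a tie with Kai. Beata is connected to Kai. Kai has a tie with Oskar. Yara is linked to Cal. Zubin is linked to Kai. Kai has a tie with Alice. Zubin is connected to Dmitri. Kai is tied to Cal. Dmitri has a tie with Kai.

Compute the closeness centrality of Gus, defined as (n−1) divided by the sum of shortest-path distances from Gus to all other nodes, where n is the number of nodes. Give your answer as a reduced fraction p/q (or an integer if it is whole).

Distances from Gus: Alice:2, Beata:2, Cal:2, Dmitri:2, Kai:1, Mei:2, Oskar:2, Ximena:2, Yara:2, Zubin:2. Sum = 19.
n = 11, so closeness = 10/19.

10/19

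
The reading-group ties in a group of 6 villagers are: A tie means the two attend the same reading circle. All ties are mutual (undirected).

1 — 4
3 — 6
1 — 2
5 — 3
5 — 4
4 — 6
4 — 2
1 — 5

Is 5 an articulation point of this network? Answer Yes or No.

Even without 5, every remaining node can still reach every other (the residual graph is connected), so 5 is not a cut vertex.

No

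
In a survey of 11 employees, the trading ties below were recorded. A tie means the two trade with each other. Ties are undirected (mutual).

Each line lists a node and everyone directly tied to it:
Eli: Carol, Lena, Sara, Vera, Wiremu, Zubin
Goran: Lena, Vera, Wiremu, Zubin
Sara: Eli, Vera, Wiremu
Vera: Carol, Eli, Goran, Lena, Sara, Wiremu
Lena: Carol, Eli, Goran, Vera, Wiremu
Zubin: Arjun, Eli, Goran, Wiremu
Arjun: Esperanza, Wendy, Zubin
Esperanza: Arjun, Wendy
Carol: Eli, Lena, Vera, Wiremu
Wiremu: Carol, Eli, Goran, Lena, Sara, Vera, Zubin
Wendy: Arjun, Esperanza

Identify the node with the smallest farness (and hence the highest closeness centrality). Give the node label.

Farness (sum of distances to all others) for each node — Arjun:21, Carol:21, Eli:16, Esperanza:29, Goran:18, Lena:20, Sara:22, Vera:19, Wendy:29, Wiremu:15, Zubin:16.
The smallest farness is 15, for Wiremu, so Wiremu has the highest closeness.

Wiremu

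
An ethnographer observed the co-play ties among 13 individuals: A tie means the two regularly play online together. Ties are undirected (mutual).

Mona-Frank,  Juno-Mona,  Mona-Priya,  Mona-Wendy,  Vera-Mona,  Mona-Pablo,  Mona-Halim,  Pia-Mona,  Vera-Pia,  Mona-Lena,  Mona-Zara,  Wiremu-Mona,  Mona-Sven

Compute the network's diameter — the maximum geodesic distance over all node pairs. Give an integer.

2

Eccentricity of each node (its greatest distance to any other): Frank:2, Halim:2, Juno:2, Lena:2, Mona:1, Pablo:2, Pia:2, Priya:2, Sven:2, Vera:2, Wendy:2, Wiremu:2, Zara:2.
The maximum eccentricity is 2, realized for instance by the pair Pia–Priya via Pia – Mona – Priya. So the diameter is 2.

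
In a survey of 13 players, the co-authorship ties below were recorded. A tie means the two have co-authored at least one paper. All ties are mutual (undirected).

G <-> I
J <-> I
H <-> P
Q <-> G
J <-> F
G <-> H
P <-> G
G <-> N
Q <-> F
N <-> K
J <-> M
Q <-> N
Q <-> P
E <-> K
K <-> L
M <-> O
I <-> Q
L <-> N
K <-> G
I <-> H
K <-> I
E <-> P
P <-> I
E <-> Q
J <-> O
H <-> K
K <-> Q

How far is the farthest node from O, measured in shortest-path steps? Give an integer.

4

Distances from O: E:4, F:2, G:3, H:3, I:2, J:1, K:3, L:4, M:1, N:4, P:3, Q:3.
The largest is 4 (to E, N, and L), so the eccentricity of O is 4.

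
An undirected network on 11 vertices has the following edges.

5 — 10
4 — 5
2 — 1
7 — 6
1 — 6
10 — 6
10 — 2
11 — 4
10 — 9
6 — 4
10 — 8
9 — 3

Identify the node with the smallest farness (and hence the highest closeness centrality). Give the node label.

Farness (sum of distances to all others) for each node — 1:24, 2:23, 3:32, 4:22, 5:21, 6:17, 7:26, 8:25, 9:23, 10:16, 11:31.
The smallest farness is 16, for 10, so 10 has the highest closeness.

10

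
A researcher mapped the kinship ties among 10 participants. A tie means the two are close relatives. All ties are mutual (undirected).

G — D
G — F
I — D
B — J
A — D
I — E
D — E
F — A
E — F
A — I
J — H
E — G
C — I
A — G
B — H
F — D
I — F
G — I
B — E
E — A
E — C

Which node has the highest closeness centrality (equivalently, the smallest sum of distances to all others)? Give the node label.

E

Farness (sum of distances to all others) for each node — A:15, B:15, C:18, D:15, E:11, F:15, G:15, H:22, I:14, J:22.
The smallest farness is 11, for E, so E has the highest closeness.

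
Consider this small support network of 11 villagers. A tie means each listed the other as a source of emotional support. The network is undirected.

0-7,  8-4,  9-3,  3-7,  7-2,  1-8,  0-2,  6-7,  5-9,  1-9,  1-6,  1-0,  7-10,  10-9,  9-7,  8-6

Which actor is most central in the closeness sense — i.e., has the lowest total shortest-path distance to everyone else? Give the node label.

7

Farness (sum of distances to all others) for each node — 0:19, 1:16, 2:22, 3:21, 4:30, 5:25, 6:18, 7:15, 8:21, 9:16, 10:21.
The smallest farness is 15, for 7, so 7 has the highest closeness.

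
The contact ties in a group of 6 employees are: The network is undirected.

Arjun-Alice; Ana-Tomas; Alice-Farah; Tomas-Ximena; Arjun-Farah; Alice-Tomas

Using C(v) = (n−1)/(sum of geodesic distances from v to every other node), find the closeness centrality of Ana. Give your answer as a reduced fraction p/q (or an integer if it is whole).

Distances from Ana: Alice:2, Arjun:3, Farah:3, Tomas:1, Ximena:2. Sum = 11.
n = 6, so closeness = 5/11.

5/11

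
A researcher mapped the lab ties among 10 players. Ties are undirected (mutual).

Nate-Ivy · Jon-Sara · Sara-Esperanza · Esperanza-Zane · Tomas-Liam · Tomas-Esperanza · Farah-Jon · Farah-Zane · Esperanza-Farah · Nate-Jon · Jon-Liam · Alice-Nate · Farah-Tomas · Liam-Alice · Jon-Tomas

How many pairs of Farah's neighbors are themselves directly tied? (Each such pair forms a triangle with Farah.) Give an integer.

3

Farah's neighbors: Esperanza, Jon, Tomas, and Zane.
Neighbor pairs that are themselves tied: Farah–Esperanza–Tomas; Farah–Esperanza–Zane; Farah–Jon–Tomas. Each forms one triangle with Farah, for 3 in total.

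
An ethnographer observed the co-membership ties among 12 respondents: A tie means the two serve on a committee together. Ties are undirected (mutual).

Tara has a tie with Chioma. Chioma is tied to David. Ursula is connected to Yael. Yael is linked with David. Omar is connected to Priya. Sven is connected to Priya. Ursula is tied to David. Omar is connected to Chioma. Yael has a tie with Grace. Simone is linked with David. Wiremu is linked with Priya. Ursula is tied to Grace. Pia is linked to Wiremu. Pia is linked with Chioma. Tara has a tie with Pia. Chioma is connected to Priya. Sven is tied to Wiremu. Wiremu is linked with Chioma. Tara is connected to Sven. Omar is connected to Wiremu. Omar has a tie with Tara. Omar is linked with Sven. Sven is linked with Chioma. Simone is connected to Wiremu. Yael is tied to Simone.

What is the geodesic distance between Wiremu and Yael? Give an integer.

One shortest route is Wiremu – Simone – Yael, which uses 2 edges, and Wiremu and Yael are not directly tied, so nothing shorter exists. So d(Wiremu,Yael) = 2.

2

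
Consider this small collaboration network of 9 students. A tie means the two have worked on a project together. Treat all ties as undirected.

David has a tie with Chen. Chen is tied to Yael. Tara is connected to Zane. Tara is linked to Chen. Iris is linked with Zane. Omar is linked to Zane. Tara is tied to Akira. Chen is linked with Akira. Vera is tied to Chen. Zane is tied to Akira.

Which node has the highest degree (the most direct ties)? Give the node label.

Chen

Degrees — Akira:3, Chen:5, David:1, Iris:1, Omar:1, Tara:3, Vera:1, Yael:1, Zane:4.
The maximum is 5, attained only by Chen.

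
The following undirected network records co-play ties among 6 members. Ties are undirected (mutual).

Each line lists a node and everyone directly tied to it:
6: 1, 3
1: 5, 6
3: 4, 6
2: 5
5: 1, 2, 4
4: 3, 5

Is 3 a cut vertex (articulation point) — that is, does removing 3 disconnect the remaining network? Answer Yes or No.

No

Even without 3, every remaining node can still reach every other (the residual graph is connected), so 3 is not a cut vertex.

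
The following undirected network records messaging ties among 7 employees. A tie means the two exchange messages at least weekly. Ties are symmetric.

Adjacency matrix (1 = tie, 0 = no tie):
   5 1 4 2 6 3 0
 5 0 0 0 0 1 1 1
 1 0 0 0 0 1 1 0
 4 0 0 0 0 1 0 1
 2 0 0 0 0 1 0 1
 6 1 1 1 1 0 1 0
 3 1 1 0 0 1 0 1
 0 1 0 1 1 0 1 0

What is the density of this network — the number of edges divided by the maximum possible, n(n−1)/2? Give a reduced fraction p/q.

There are 11 edges and 7 nodes, so the maximum possible is C(7,2) = 21.
Density = 11/21.

11/21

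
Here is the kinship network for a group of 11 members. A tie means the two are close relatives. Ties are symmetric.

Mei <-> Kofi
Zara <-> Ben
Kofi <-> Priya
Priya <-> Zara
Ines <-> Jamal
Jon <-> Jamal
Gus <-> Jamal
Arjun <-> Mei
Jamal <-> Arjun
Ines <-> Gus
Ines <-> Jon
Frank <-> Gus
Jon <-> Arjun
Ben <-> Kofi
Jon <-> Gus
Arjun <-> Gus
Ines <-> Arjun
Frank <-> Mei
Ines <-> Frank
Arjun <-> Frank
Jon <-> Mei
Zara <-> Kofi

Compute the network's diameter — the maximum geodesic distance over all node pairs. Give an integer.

Eccentricity of each node (its greatest distance to any other): Arjun:3, Ben:4, Frank:3, Gus:4, Ines:4, Jamal:4, Jon:3, Kofi:3, Mei:2, Priya:4, Zara:4.
The maximum eccentricity is 4, realized for instance by the pair Jamal–Priya via Jamal – Jon – Mei – Kofi – Priya. So the diameter is 4.

4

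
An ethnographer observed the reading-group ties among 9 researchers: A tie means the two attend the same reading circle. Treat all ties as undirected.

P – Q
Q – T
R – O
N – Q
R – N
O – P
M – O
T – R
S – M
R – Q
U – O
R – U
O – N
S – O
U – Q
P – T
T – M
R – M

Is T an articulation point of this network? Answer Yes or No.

Even without T, every remaining node can still reach every other (the residual graph is connected), so T is not a cut vertex.

No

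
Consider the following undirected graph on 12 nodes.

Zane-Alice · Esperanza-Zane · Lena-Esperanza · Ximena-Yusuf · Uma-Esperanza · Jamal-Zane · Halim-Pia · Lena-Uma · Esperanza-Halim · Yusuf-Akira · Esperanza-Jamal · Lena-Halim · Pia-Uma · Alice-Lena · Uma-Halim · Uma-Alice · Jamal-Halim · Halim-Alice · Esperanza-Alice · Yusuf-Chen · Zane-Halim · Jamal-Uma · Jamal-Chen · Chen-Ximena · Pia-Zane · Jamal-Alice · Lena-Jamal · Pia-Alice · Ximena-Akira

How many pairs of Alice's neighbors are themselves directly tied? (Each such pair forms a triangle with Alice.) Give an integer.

Alice's neighbors: Esperanza, Halim, Jamal, Lena, Pia, Uma, and Zane.
Neighbor pairs that are themselves tied: Alice–Esperanza–Halim; Alice–Esperanza–Jamal; Alice–Esperanza–Lena; Alice–Esperanza–Uma; Alice–Esperanza–Zane; Alice–Halim–Jamal; Alice–Halim–Lena; Alice–Halim–Pia; Alice–Halim–Uma; Alice–Halim–Zane; Alice–Jamal–Lena; Alice–Jamal–Uma; Alice–Jamal–Zane; Alice–Lena–Uma; Alice–Pia–Uma; Alice–Pia–Zane. Each forms one triangle with Alice, for 16 in total.

16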